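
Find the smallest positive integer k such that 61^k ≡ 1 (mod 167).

83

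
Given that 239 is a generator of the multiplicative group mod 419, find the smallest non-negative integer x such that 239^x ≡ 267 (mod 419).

133

Baby-step giant-step with m = ceil(sqrt(418)) = 21.
Baby table (239^j mod 419 for j=0..20):
  0:1  1:239  2:137  3:61  4:333  5:396  6:369  7:201
  8:273  9:302  10:110  11:312  12:405  13:6  14:177  15:403
  16:366  17:322  18:281  19:119  20:368
Giant step factor: 239^(-21) ≡ 11 (mod 419).
Scan 267·11^i mod 419 for i = 0, 1, …:
  i=0: 267   i=1: 4   i=2: 44   i=3: 65
  i=4: 296   i=5: 323   i=6: 201
Match at i=6, j=7: x = 6·21 + 7 = 133.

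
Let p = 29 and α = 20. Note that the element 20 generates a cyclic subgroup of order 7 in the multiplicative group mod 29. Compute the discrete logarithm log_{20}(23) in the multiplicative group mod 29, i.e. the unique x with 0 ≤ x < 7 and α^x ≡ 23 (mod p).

2

Successive powers of 20 modulo 29:
  20^0=1  20^1=20  20^2=23
So 20^2 ≡ 23 (mod 29), giving x = 2.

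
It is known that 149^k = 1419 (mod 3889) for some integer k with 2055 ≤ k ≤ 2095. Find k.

2064

Compute 149^2055 mod 3889 = 1886, then multiply by 149 repeatedly:
  149^2055=1886  149^2056=1006  149^2057=2112  149^2058=3568  149^2059=2728
  149^2060=2016  149^2061=931  149^2062=2604  149^2063=2985  149^2064=1419
Found 1419 at exponent 2064.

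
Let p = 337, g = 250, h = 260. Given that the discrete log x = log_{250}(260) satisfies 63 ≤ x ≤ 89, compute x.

75

Compute 250^63 mod 337 = 146, then multiply by 250 repeatedly:
  250^63=146  250^64=104  250^65=51  250^66=281  250^67=154
  250^68=82  250^69=280  250^70=241  250^71=264  250^72=285
  250^73=143  250^74=28  250^75=260
Found 260 at exponent 75.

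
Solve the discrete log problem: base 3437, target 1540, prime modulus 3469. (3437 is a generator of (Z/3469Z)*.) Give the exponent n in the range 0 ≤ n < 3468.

Baby-step giant-step with m = ceil(sqrt(3468)) = 59.
Baby table (3437^j mod 3469 for j=0..58):
  0:1  1:3437  2:1024  3:1922  4:938  5:1205  6:3068  7:2425
  8:2187  9:2865  10:1983  11:2455  12:1227  13:2364  14:670  15:2843
  16:2687  17:741  18:571  19:2542  20:1912  21:1258  22:1372  23:1193
  24:3452  25:544  26:3406  27:2016  28:1399  29:329  30:3348  31:403
  32:980  33:3330  34:979  35:3362  36:3424  37:1440  38:2486  39:235
  40:2887  41:1279  42:700  43:1883  44:2186  45:2897  46:959  47:533
  48:289  49:1159  50:1071  51:418  52:500  53:1345  54:2057  55:87
  56:685  57:2363  58:702
Giant step factor: 3437^(-59) ≡ 2689 (mod 3469).
Scan 1540·2689^i mod 3469 for i = 0, 1, …:
  i=0: 1540   i=1: 2543   i=2: 728   i=3: 1076
  i=4: 218   i=5: 3410   i=6: 923   i=7: 1612
  i=8: 1887   i=9: 2465     …   i=18: 1907
  i=19: 741
Match at i=19, j=17: n = 19·59 + 17 = 1138.

1138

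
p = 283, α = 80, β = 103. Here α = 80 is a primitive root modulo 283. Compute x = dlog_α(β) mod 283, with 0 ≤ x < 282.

116

Baby-step giant-step with m = ceil(sqrt(282)) = 17.
Baby table (80^j mod 283 for j=0..16):
  0:1  1:80  2:174  3:53  4:278  5:166  6:262  7:18
  8:25  9:19  10:105  11:193  12:158  13:188  14:41  15:167
  16:59
Giant step factor: 80^(-17) ≡ 255 (mod 283).
Scan 103·255^i mod 283 for i = 0, 1, …:
  i=0: 103   i=1: 229   i=2: 97   i=3: 114
  i=4: 204   i=5: 231   i=6: 41
Match at i=6, j=14: x = 6·17 + 14 = 116.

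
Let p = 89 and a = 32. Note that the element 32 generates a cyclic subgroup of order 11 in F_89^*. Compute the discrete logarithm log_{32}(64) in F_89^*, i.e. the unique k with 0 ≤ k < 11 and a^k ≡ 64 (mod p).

10

Successive powers of 32 modulo 89:
  32^0=1  32^1=32  32^2=45  32^3=16  32^4=67  32^5=8
  32^6=78  32^7=4  32^8=39  32^9=2  32^10=64
So 32^10 ≡ 64 (mod 89), giving k = 10.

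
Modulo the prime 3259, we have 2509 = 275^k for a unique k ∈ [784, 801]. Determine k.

793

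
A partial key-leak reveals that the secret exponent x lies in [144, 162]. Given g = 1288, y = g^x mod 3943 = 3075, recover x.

Compute 1288^144 mod 3943 = 714, then multiply by 1288 repeatedly:
  1288^144=714  1288^145=913  1288^146=930  1288^147=3111  1288^148=880
  1288^149=1799  1288^150=2571  1288^151=3271  1288^152=1924  1288^153=1908
  1288^154=1015  1288^155=2187  1288^156=1554  1288^157=2451  1288^158=2488
  1288^159=2828  1288^160=3075
Found 3075 at exponent 160.

160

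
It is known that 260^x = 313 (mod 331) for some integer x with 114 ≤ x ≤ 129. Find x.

Compute 260^114 mod 331 = 316, then multiply by 260 repeatedly:
  260^114=316  260^115=72  260^116=184  260^117=176  260^118=82
  260^119=136  260^120=274  260^121=75  260^122=302  260^123=73
  260^124=113  260^125=252  260^126=313
Found 313 at exponent 126.

126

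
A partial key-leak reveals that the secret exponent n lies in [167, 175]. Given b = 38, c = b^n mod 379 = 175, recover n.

Compute 38^167 mod 379 = 66, then multiply by 38 repeatedly:
  38^167=66  38^168=234  38^169=175
Found 175 at exponent 169.

169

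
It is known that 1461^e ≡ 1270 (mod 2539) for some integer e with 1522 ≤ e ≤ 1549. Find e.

1549

Compute 1461^1522 mod 2539 = 837, then multiply by 1461 repeatedly:
  1461^1522=837  1461^1523=1598  1461^1524=1337  1461^1525=866  1461^1526=804
  1461^1527=1626  1461^1528=1621  1461^1529=1933  1461^1530=745  1461^1531=1753
  1461^1532=1821  1461^1533=2148  1461^1534=24  1461^1535=2057  1461^1536=1640
  1461^1537=1763  1461^1538=1197  1461^1539=1985  1461^1540=547  1461^1541=1921
  1461^1542=986  1461^1543=933  1461^1544=2209  1461^1545=280  1461^1546=301
  1461^1547=514  1461^1548=1949  1461^1549=1270
Found 1270 at exponent 1549.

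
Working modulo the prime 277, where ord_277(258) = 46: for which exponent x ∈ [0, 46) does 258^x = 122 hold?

21

Successive powers of 258 modulo 277:
  258^0=1  258^1=258  258^2=84  258^3=66  258^4=131  258^5=4
  258^6=201  258^7=59  258^8=264  258^9=247  258^10=16  258^11=250
  258^12=236  258^13=225  258^14=157  258^15=64  258^16=169  258^17=113
  258^18=69  258^19=74  258^20=256  258^21=122
So 258^21 ≡ 122 (mod 277), giving x = 21.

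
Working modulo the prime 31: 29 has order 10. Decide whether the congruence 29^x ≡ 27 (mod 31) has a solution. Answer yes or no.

yes

27 ∈ ⟨29⟩ iff 27^10 ≡ 1 (mod 31), since |⟨29⟩| = 10.
27^10 mod 31 = 1.
Since 1 = 1, 27 lies in the subgroup.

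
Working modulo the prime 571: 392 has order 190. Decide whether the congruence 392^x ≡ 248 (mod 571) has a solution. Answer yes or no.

yes

248 ∈ ⟨392⟩ iff 248^190 ≡ 1 (mod 571), since |⟨392⟩| = 190.
248^190 mod 571 = 1.
Since 1 = 1, 248 lies in the subgroup.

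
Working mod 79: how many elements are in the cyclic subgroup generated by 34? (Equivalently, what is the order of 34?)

78

The order of 34 must divide p − 1 = 78 = 2 · 3 · 13.
Divisors: 1, 2, 3, 6, 13, 26, 39, 78.
Check each in increasing order: 34^1 ≡ 34;  34^2 ≡ 50;  34^3 ≡ 41;  34^6 ≡ 22;  34^13 ≡ 24;  34^26 ≡ 23;  34^39 ≡ 78;  34^78 ≡ 1.
Smallest exponent giving 1 is 78.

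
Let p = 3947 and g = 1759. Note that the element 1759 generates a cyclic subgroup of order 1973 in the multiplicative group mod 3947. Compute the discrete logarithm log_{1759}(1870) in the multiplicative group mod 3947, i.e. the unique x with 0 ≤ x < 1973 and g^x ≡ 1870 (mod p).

Baby-step giant-step with m = ceil(sqrt(1973)) = 45.
Baby table (1759^j mod 3947 for j=0..44):
  0:1  1:1759  2:3580  3:1755  4:491  5:3223  6:1365  7:1259
  8:314  9:3693  10:3172  11:2437  12:241  13:1590  14:2334  15:626
  16:3868  17:3131  18:1364  19:3447  20:681  21:1938  22:2681  23:3161
  24:2823  25:331  26:2020  27:880  28:696  29:694  30:1123  31:1857
  32:2294  33:1312  34:2760  35:30  36:1459  37:831  38:1339  39:2889
  40:1962  41:1480  42:2247  43:1526  44:274
Giant step factor: 1759^(-45) ≡ 1873 (mod 3947).
Scan 1870·1873^i mod 3947 for i = 0, 1, …:
  i=0: 1870   i=1: 1521   i=2: 3046   i=3: 1743
  i=4: 470   i=5: 129   i=6: 850   i=7: 1409
  i=8: 2461   i=9: 3304     …   i=35: 452
  i=36: 1938
Match at i=36, j=21: x = 36·45 + 21 = 1641.

1641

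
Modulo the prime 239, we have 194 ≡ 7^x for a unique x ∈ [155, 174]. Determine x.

167

Compute 7^155 mod 239 = 19, then multiply by 7 repeatedly:
  7^155=19  7^156=133  7^157=214  7^158=64  7^159=209
  7^160=29  7^161=203  7^162=226  7^163=148  7^164=80
  7^165=82  7^166=96  7^167=194
Found 194 at exponent 167.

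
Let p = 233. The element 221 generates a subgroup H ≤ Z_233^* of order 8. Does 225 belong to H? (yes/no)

no

⟨221⟩ has order 8; its elements mod 233 are {1, 12, 89, 97, 136, 144, 221, 232}.
225 is not in this set.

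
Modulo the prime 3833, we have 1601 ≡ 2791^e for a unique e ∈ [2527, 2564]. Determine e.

2546

Compute 2791^2527 mod 3833 = 2668, then multiply by 2791 repeatedly:
  2791^2527=2668  2791^2528=2702  2791^2529=1771  2791^2530=2124  2791^2531=2266
  2791^2532=3789  2791^2533=3685  2791^2534=896  2791^2535=1620  2791^2536=2313
  2791^2537=811  2791^2538=2031  2791^2539=3347  2791^2540=456  2791^2541=140
  2791^2542=3607  2791^2543=1679  2791^2544=2163  2791^2545=3791  2791^2546=1601
Found 1601 at exponent 2546.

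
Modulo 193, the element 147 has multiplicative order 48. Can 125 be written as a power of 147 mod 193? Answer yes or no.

no

125 ∈ ⟨147⟩ iff 125^48 ≡ 1 (mod 193), since |⟨147⟩| = 48.
125^48 mod 193 = 81.
Since 81 ≠ 1, 125 does not lie in the subgroup.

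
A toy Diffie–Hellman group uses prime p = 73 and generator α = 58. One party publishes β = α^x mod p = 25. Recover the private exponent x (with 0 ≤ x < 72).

Baby-step giant-step with m = ceil(sqrt(72)) = 9.
Baby table (58^j mod 73 for j=0..8):
  0:1  1:58  2:6  3:56  4:36  5:44  6:70  7:45
  8:55
Giant step factor: 58^(-9) ≡ 63 (mod 73).
Scan 25·63^i mod 73 for i = 0, 1, …:
  i=0: 25   i=1: 42   i=2: 18   i=3: 39
  i=4: 48   i=5: 31   i=6: 55
Match at i=6, j=8: x = 6·9 + 8 = 62.

62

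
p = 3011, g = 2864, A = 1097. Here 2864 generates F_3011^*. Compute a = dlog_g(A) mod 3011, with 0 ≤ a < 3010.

1374

Baby-step giant-step with m = ceil(sqrt(3010)) = 55.
Baby table (2864^j mod 3011 for j=0..54):
  0:1  1:2864  2:532  3:82  4:3001  5:1470  6:702  7:2191
  8:100  9:355  10:2013  11:2178  12:2011  13:2472  14:947  15:2308
  16:967  17:2379  18:2574  19:1008  20:2374  21:298  22:1359  23:1964
  24:348  25:31  26:1465  27:1437  28:2542  29:2701  30:405  31:685
  32:1679  33:89  34:1972  35:2183  36:1276  37:2121  38:1357  39:2258
  40:2295  41:2878  42:1485  43:1508  44:1138  45:1330  46:205  47:2986
  48:664  49:1755  50:961  51:250  52:2393  53:516  54:2434
Giant step factor: 2864^(-55) ≡ 1314 (mod 3011).
Scan 1097·1314^i mod 3011 for i = 0, 1, …:
  i=0: 1097   i=1: 2200   i=2: 240   i=3: 2216
  i=4: 187   i=5: 1827   i=6: 911   i=7: 1687
  i=8: 622   i=9: 1327     …   i=23: 231
  i=24: 2434
Match at i=24, j=54: a = 24·55 + 54 = 1374.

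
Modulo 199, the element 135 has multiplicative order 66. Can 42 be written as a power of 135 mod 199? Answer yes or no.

yes

42 ∈ ⟨135⟩ iff 42^66 ≡ 1 (mod 199), since |⟨135⟩| = 66.
42^66 mod 199 = 1.
Since 1 = 1, 42 lies in the subgroup.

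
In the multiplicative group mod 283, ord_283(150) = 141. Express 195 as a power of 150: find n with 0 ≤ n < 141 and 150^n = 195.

Baby-step giant-step with m = ceil(sqrt(141)) = 12.
Baby table (150^j mod 283 for j=0..11):
  0:1  1:150  2:143  3:225  4:73  5:196  6:251  7:11
  8:235  9:158  10:211  11:237
Giant step factor: 150^(-12) ≡ 207 (mod 283).
Scan 195·207^i mod 283 for i = 0, 1, …:
  i=0: 195   i=1: 179   i=2: 263   i=3: 105
  i=4: 227   i=5: 11
Match at i=5, j=7: n = 5·12 + 7 = 67.

67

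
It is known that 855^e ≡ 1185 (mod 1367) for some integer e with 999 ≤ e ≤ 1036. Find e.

Compute 855^999 mod 1367 = 380, then multiply by 855 repeatedly:
  855^999=380  855^1000=921  855^1001=63  855^1002=552  855^1003=345
  855^1004=1070  855^1005=327  855^1006=717  855^1007=619  855^1008=216
  855^1009=135  855^1010=597  855^1011=544  855^1012=340  855^1013=896
  855^1014=560  855^1015=350  855^1016=1244  855^1017=94  855^1018=1084
  855^1019=1361  855^1020=338  855^1021=553  855^1022=1200  855^1023=750
  855^1024=127  855^1025=592  855^1026=370  855^1027=573  855^1028=529
  855^1029=1185
Found 1185 at exponent 1029.

1029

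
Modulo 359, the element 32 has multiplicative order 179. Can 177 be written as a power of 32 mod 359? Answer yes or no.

no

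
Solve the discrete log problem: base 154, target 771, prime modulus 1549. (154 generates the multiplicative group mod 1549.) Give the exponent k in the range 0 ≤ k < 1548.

1257

Baby-step giant-step with m = ceil(sqrt(1548)) = 40.
Baby table (154^j mod 1549 for j=0..39):
  0:1  1:154  2:481  3:1271  4:560  5:1045  6:1383  7:769
  8:702  9:1227  10:1529  11:18  12:1223  13:913  14:1192  15:786
  16:222  17:110  18:1450  19:244  20:400  21:1189  22:324  23:328
  24:944  25:1319  26:207  27:898  28:431  29:1316  30:1294  31:1004
  32:1265  33:1185  34:1257  35:1502  36:507  37:628  38:674  39:13
Giant step factor: 154^(-40) ≡ 1443 (mod 1549).
Scan 771·1443^i mod 1549 for i = 0, 1, …:
  i=0: 771   i=1: 371   i=2: 948   i=3: 197
  i=4: 804   i=5: 1520   i=6: 1525   i=7: 995
  i=8: 1411   i=9: 687     …   i=30: 262
  i=31: 110
Match at i=31, j=17: k = 31·40 + 17 = 1257.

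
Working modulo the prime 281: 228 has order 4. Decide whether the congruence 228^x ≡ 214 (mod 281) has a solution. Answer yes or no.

no

⟨228⟩ has order 4; its elements mod 281 are {1, 53, 228, 280}.
214 is not in this set.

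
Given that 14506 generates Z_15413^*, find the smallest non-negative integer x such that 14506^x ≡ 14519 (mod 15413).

1519

Baby-step giant-step with m = ceil(sqrt(15412)) = 125.
Baby table (14506^j mod 15413 for j=0..124):
  0:1  1:14506  2:5760  3:687  4:8824  5:11392  6:9579  7:4779
  8:11913  9:14835  10:204  11:15341  12:3652  13:1431  14:12188  15:12018
  16:12078  17:3897  18:10411  19:5392  20:10790  21:725  22:5184  23:14490
  24:4859  25:1005  26:13245  27:8925  28:12263  29:5645  30:12514  31:9183
  32:9452  33:12077  34:4804  35:4651  36:4705  37:1966  38:4746  39:11018
  40:9711  41:8359  42:1583  43:13041  44:8997  45:8611  46:4214  47:326
  48:12578  49:12787  50:8180  51:9806  52:14672  53:9328  54:1241  55:14975
  56:11941  57:4852  58:7354  59:3751  60:4116  61:12147  62:2966  63:7113
  64:6556  65:3126  66:710  67:3376  68:5155  69:9967  70:7362  71:11908
  72:3957  73:2230  74:11906  75:5771  76:6123  77:10532  78:3536  79:14165
  80:6787  81:9391  82:5752  83:7943  84:8983  85:5896  86:639  87:6121
  88:12346  89:7429  90:12791  91:4552  92:2020  93:2007  94:13798  95:570
  96:7052  97:231  98:6265  99:5042  100:4567  101:3828  102:11342  103:8690
  104:9626  105:8389  106:5199  107:885  108:14194  109:11310  110:6888  111:10262
  112:1818  113:265  114:6253  115:513  116:12512  117:10997  118:13345  119:10703
  120:2569  121:12693  122:960  123:7821  124:11746
Giant step factor: 14506^(-125) ≡ 3055 (mod 15413).
Scan 14519·3055^i mod 15413 for i = 0, 1, …:
  i=0: 14519   i=1: 12344   i=2: 10722   i=3: 3085
  i=4: 7332   i=5: 4171   i=6: 11267   i=7: 3456
  i=8: 175   i=9: 10583   i=10: 10004   i=11: 13654
  i=12: 5392
Match at i=12, j=19: x = 12·125 + 19 = 1519.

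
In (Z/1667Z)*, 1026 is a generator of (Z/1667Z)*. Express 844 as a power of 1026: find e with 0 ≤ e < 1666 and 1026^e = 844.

1258

Baby-step giant-step with m = ceil(sqrt(1666)) = 41.
Baby table (1026^j mod 1667 for j=0..40):
  0:1  1:1026  2:799  3:1277  4:1607  5:119  6:403  7:62
  8:266  9:1195  10:825  11:1281  12:710  13:1648  14:510  15:1489
  16:742  17:1140  18:1073  19:678  20:489  21:1614  22:633  23:995
  24:666  25:1513  26:361  27:312  28:48  29:905  30:11  31:1284
  32:454  33:711  34:1007  35:1309  36:1099  37:682  38:1259  39:1476
  40:740
Giant step factor: 1026^(-41) ≡ 722 (mod 1667).
Scan 844·722^i mod 1667 for i = 0, 1, …:
  i=0: 844   i=1: 913   i=2: 721   i=3: 458
  i=4: 610   i=5: 332   i=6: 1323   i=7: 15
  i=8: 828   i=9: 1030     …   i=29: 1233
  i=30: 48
Match at i=30, j=28: e = 30·41 + 28 = 1258.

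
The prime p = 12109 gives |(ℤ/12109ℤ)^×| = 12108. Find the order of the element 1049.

The order of 1049 must divide p − 1 = 12108 = 2^2 · 3 · 1009.
Divisors: 1, 2, 3, 4, 6, 12, 1009, 2018, 3027, 4036, 6054, 12108.
Check each in increasing order: 1049^1 ≡ 1049;  1049^2 ≡ 10591;  1049^3 ≡ 6006;  1049^4 ≡ 3614;  1049^6 ≡ 11434;  1049^12 ≡ 7592;  1049^1009 ≡ 4750;  1049^2018 ≡ 3433;  1049^3027 ≡ 8036;  1049^4036 ≡ 3432;  1049^6054 ≡ 12108;  1049^12108 ≡ 1.
Smallest exponent giving 1 is 12108.

12108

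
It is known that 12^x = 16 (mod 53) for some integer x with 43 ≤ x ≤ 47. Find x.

Compute 12^43 mod 53 = 19, then multiply by 12 repeatedly:
  12^43=19  12^44=16
Found 16 at exponent 44.

44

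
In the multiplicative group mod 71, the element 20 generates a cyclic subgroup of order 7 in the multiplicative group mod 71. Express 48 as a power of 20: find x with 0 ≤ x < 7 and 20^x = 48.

Successive powers of 20 modulo 71:
  20^0=1  20^1=20  20^2=45  20^3=48
So 20^3 ≡ 48 (mod 71), giving x = 3.

3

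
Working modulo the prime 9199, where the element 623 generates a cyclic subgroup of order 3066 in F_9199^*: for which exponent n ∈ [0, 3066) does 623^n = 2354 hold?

1303

Baby-step giant-step with m = ceil(sqrt(3066)) = 56.
Baby table (623^j mod 9199 for j=0..55):
  0:1  1:623  2:1771  3:8652  4:8781  5:6357  6:4841  7:7870
  8:9142  9:1285  10:242  11:3582  12:5428  13:5611  14:33  15:2161
  16:3249  17:347  18:4604  19:7403  20:3370  21:2138  22:7318  23:5609
  24:7986  25:7818  26:4343  27:1183  28:1089  29:6920  30:6028  31:2252
  32:4748  33:5125  34:822  35:6161  36:2320  37:1117  38:5966  39:422
  40:5334  41:2243  42:8340  43:7584  44:5745  45:724  46:301  47:3543
  48:8728  49:935  50:2968  51:65  52:3699  53:4727  54:1241  55:427
Giant step factor: 623^(-56) ≡ 601 (mod 9199).
Scan 2354·601^i mod 9199 for i = 0, 1, …:
  i=0: 2354   i=1: 7307   i=2: 3584   i=3: 1418
  i=4: 5910   i=5: 1096   i=6: 5567   i=7: 6530
  i=8: 5756   i=9: 532     …   i=22: 7473
  i=23: 2161
Match at i=23, j=15: n = 23·56 + 15 = 1303.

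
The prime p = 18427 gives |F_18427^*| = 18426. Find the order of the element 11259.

6142

The order of 11259 must divide p − 1 = 18426 = 2 · 3 · 37 · 83.
Divisors: 1, 2, 3, 6, 37, 74, 83, 111, 166, 222, 249, 498, 3071, 6142, 9213, 18426.
Check each in increasing order: 11259^1 ≡ 11259;  11259^2 ≡ 5748;  11259^3 ≡ 1108;  11259^6 ≡ 11482;  11259^37 ≡ 3441;  11259^74 ≡ 10347;  11259^83 ≡ 14659;  11259^111 ≡ 3063;  11259^166 ≡ 9034;  11259^222 ≡ 2626;  11259^249 ≡ 12984;  11259^498 ≡ 14060;  11259^3071 ≡ 18426;  11259^6142 ≡ 1.
Smallest exponent giving 1 is 6142.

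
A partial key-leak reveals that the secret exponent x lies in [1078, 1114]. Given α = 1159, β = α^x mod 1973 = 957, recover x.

Compute 1159^1078 mod 1973 = 680, then multiply by 1159 repeatedly:
  1159^1078=680  1159^1079=893  1159^1080=1135  1159^1081=1447  1159^1082=23
  1159^1083=1008  1159^1084=256  1159^1085=754  1159^1086=1820  1159^1087=243
  1159^1088=1471  1159^1089=217  1159^1090=932  1159^1091=957
Found 957 at exponent 1091.

1091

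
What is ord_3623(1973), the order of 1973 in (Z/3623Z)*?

1811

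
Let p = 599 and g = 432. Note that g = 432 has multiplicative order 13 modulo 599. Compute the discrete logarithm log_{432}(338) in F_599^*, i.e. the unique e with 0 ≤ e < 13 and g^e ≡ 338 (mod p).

6

Successive powers of 432 modulo 599:
  432^0=1  432^1=432  432^2=335  432^3=361  432^4=212  432^5=536
  432^6=338
So 432^6 ≡ 338 (mod 599), giving e = 6.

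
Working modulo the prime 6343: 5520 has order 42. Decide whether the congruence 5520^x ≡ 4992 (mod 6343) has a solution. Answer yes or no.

no

4992 ∈ ⟨5520⟩ iff 4992^42 ≡ 1 (mod 6343), since |⟨5520⟩| = 42.
4992^42 mod 6343 = 2281.
Since 2281 ≠ 1, 4992 does not lie in the subgroup.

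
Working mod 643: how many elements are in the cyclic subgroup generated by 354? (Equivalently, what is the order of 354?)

The order of 354 must divide p − 1 = 642 = 2 · 3 · 107.
Divisors: 1, 2, 3, 6, 107, 214, 321, 642.
Check each in increasing order: 354^1 ≡ 354;  354^2 ≡ 574;  354^3 ≡ 8;  354^6 ≡ 64;  354^107 ≡ 178;  354^214 ≡ 177;  354^321 ≡ 642;  354^642 ≡ 1.
Smallest exponent giving 1 is 642.

642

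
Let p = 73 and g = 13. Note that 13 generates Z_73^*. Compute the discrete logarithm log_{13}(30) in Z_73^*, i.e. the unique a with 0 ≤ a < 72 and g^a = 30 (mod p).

21

Successive powers of 13 modulo 73:
  13^0=1  13^1=13  13^2=23  13^3=7  13^4=18  13^5=15
  13^6=49  13^7=53  13^8=32  13^9=51  13^10=6  13^11=5
  13^12=65  13^13=42  13^14=35  13^15=17  13^16=2  13^17=26
  13^18=46  13^19=14  13^20=36  13^21=30
So 13^21 ≡ 30 (mod 73), giving a = 21.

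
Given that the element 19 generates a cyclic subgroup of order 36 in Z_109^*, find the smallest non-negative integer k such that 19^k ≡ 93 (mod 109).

34

Successive powers of 19 modulo 109:
  19^0=1  19^1=19  19^2=34  19^3=101  19^4=66  19^5=55
  19^6=64  19^7=17  19^8=105  19^9=33  19^10=82  19^11=32
  19^12=63  19^13=107  19^14=71  19^15=41  19^16=16  19^17=86
  19^18=108  19^19=90  19^20=75  19^21=8  19^22=43  19^23=54
  19^24=45  19^25=92  19^26=4  19^27=76  19^28=27  19^29=77
  19^30=46  19^31=2  19^32=38  19^33=68  19^34=93
So 19^34 ≡ 93 (mod 109), giving k = 34.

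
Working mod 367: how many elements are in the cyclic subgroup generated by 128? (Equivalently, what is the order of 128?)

The order of 128 must divide p − 1 = 366 = 2 · 3 · 61.
Divisors: 1, 2, 3, 6, 61, 122, 183, 366.
Check each in increasing order: 128^1 ≡ 128;  128^2 ≡ 236;  128^3 ≡ 114;  128^6 ≡ 151;  128^61 ≡ 83;  128^122 ≡ 283;  128^183 ≡ 1.
Smallest exponent giving 1 is 183.

183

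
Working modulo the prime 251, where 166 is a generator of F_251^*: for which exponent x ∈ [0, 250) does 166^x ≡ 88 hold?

154

Baby-step giant-step with m = ceil(sqrt(250)) = 16.
Baby table (166^j mod 251 for j=0..15):
  0:1  1:166  2:197  3:72  4:155  5:128  6:164  7:116
  8:180  9:11  10:69  11:159  12:39  13:199  14:153  15:47
Giant step factor: 166^(-16) ≡ 12 (mod 251).
Scan 88·12^i mod 251 for i = 0, 1, …:
  i=0: 88   i=1: 52   i=2: 122   i=3: 209
  i=4: 249   i=5: 227   i=6: 214   i=7: 58
  i=8: 194   i=9: 69
Match at i=9, j=10: x = 9·16 + 10 = 154.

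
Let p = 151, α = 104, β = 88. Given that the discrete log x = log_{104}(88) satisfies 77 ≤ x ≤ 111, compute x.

104

Compute 104^77 mod 151 = 56, then multiply by 104 repeatedly:
  104^77=56  104^78=86  104^79=35  104^80=16  104^81=3
  104^82=10  104^83=134  104^84=44  104^85=46  104^86=103
  104^87=142  104^88=121  104^89=51  104^90=19  104^91=13
  104^92=144  104^93=27  104^94=90  104^95=149  104^96=94
  104^97=112  104^98=21  104^99=70  104^100=32  104^101=6
  104^102=20  104^103=117  104^104=88
Found 88 at exponent 104.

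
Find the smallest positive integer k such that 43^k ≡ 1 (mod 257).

The order of 43 must divide p − 1 = 256 = 2^8.
Divisors: 1, 2, 4, 8, 16, 32, 64, 128, 256.
Check each in increasing order: 43^1 ≡ 43;  43^2 ≡ 50;  43^4 ≡ 187;  43^8 ≡ 17;  43^16 ≡ 32;  43^32 ≡ 253;  43^64 ≡ 16;  43^128 ≡ 256;  43^256 ≡ 1.
Smallest exponent giving 1 is 256.

256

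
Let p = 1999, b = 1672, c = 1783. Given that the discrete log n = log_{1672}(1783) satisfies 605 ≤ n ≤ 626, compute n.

Compute 1672^605 mod 1999 = 796, then multiply by 1672 repeatedly:
  1672^605=796  1672^606=1577  1672^607=63  1672^608=1388  1672^609=1896
  1672^610=1697  1672^611=803  1672^612=1287  1672^613=940  1672^614=466
  1672^615=1541  1672^616=1840  1672^617=19  1672^618=1783
Found 1783 at exponent 618.

618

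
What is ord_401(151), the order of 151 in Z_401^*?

40

The order of 151 must divide p − 1 = 400 = 2^4 · 5^2.
Divisors: 1, 2, 4, 5, 8, 10, 16, 20, 25, 40, 50, 80, 100, 200, 400.
Check each in increasing order: 151^1 ≡ 151;  151^2 ≡ 345;  151^4 ≡ 329;  151^5 ≡ 356;  151^8 ≡ 372;  151^10 ≡ 20;  151^16 ≡ 39;  151^20 ≡ 400;  151^25 ≡ 45;  151^40 ≡ 1.
Smallest exponent giving 1 is 40.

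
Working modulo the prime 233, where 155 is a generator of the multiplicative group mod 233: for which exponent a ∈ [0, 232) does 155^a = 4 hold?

Baby-step giant-step with m = ceil(sqrt(232)) = 16.
Baby table (155^j mod 233 for j=0..15):
  0:1  1:155  2:26  3:69  4:210  5:163  6:101  7:44
  8:63  9:212  10:7  11:153  12:182  13:17  14:72  15:209
Giant step factor: 155^(-16) ≡ 204 (mod 233).
Scan 4·204^i mod 233 for i = 0, 1, …:
  i=0: 4   i=1: 117   i=2: 102   i=3: 71
  i=4: 38   i=5: 63
Match at i=5, j=8: a = 5·16 + 8 = 88.

88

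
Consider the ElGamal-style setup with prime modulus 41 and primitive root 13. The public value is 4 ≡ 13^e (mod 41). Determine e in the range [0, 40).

12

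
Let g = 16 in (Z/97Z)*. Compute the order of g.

The order of 16 must divide p − 1 = 96 = 2^5 · 3.
Divisors: 1, 2, 3, 4, 6, 8, 12, 16, 24, 32, 48, 96.
Check each in increasing order: 16^1 ≡ 16;  16^2 ≡ 62;  16^3 ≡ 22;  16^4 ≡ 61;  16^6 ≡ 96;  16^8 ≡ 35;  16^12 ≡ 1.
Smallest exponent giving 1 is 12.

12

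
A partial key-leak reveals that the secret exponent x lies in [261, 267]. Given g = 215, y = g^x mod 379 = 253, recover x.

263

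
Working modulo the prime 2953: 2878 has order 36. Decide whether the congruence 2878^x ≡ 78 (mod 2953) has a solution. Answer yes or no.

78 ∈ ⟨2878⟩ iff 78^36 ≡ 1 (mod 2953), since |⟨2878⟩| = 36.
78^36 mod 2953 = 2702.
Since 2702 ≠ 1, 78 does not lie in the subgroup.

no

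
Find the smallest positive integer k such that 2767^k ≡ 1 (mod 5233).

The order of 2767 must divide p − 1 = 5232 = 2^4 · 3 · 109.
Divisors: 1, 2, 3, 4, 6, 8, 12, 16, 24, 48, 109, 218, 327, 436, 654, 872, 1308, 1744, 2616, 5232.
Check each in increasing order: 2767^1 ≡ 2767;  2767^2 ≡ 410;  2767^3 ≡ 4142;  2767^4 ≡ 644;  2767^6 ≡ 2390;  2767^8 ≡ 1329;  2767^12 ≡ 2897;  2767^16 ≡ 2720;  2767^24 ≡ 4110;  2767^48 ≡ 5209;  2767^109 ≡ 3466;  2767^218 ≡ 3421;  2767^327 ≡ 4441;  2767^436 ≡ 2253;  2767^654 ≡ 4537;  2767^872 ≡ 5232;  2767^1308 ≡ 2980;  2767^1744 ≡ 1.
Smallest exponent giving 1 is 1744.

1744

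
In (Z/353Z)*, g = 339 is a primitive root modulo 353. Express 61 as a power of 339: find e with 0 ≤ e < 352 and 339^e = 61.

180

Baby-step giant-step with m = ceil(sqrt(352)) = 19.
Baby table (339^j mod 353 for j=0..18):
  0:1  1:339  2:196  3:80  4:292  5:148  6:46  7:62
  8:191  9:150  10:18  11:101  12:351  13:28  14:314  15:193
  16:122  17:57  18:261
Giant step factor: 339^(-19) ≡ 37 (mod 353).
Scan 61·37^i mod 353 for i = 0, 1, …:
  i=0: 61   i=1: 139   i=2: 201   i=3: 24
  i=4: 182   i=5: 27   i=6: 293   i=7: 251
  i=8: 109   i=9: 150
Match at i=9, j=9: e = 9·19 + 9 = 180.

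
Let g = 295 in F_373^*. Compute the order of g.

372

The order of 295 must divide p − 1 = 372 = 2^2 · 3 · 31.
Divisors: 1, 2, 3, 4, 6, 12, 31, 62, 93, 124, 186, 372.
Check each in increasing order: 295^1 ≡ 295;  295^2 ≡ 116;  295^3 ≡ 277;  295^4 ≡ 28;  295^6 ≡ 264;  295^12 ≡ 318;  295^31 ≡ 200;  295^62 ≡ 89;  295^93 ≡ 269;  295^124 ≡ 88;  295^186 ≡ 372;  295^372 ≡ 1.
Smallest exponent giving 1 is 372.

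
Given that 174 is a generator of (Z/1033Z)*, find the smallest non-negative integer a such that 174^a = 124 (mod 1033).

Baby-step giant-step with m = ceil(sqrt(1032)) = 33.
Baby table (174^j mod 1033 for j=0..32):
  0:1  1:174  2:319  3:757  4:527  5:794  6:767  7:201
  8:885  9:73  10:306  11:561  12:512  13:250  14:114  15:209
  16:211  17:559  18:164  19:645  20:666  21:188  22:689  23:58
  24:795  25:941  26:520  27:609  28:600  29:67  30:295  31:713
  32:102
Giant step factor: 174^(-33) ≡ 917 (mod 1033).
Scan 124·917^i mod 1033 for i = 0, 1, …:
  i=0: 124   i=1: 78   i=2: 249   i=3: 40
  i=4: 525   i=5: 47   i=6: 746   i=7: 236
  i=8: 515   i=9: 174
Match at i=9, j=1: a = 9·33 + 1 = 298.

298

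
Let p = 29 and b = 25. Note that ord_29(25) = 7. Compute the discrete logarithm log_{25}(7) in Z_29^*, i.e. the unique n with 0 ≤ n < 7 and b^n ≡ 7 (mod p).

6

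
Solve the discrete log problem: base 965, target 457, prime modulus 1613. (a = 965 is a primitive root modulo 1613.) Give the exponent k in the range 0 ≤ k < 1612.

908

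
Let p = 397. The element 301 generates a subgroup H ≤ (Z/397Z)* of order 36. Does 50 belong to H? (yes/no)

50 ∈ ⟨301⟩ iff 50^36 ≡ 1 (mod 397), since |⟨301⟩| = 36.
50^36 mod 397 = 99.
Since 99 ≠ 1, 50 does not lie in the subgroup.

no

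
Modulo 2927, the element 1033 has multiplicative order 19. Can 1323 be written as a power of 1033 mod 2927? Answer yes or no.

yes

⟨1033⟩ has order 19; its elements mod 2927 are {1, 289, 384, 591, 925, 941, 968, 1033, 1106, 1323, 1527, 1565, 1661, 1687, 1837, 2253, 2665, 2677, 2910}.
1323 is in this set.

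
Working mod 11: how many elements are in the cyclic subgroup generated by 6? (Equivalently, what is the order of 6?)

10

The order of 6 must divide p − 1 = 10 = 2 · 5.
Divisors: 1, 2, 5, 10.
Check each in increasing order: 6^1 ≡ 6;  6^2 ≡ 3;  6^5 ≡ 10;  6^10 ≡ 1.
Smallest exponent giving 1 is 10.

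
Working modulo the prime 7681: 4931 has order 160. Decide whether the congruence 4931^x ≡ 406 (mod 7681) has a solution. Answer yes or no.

406 ∈ ⟨4931⟩ iff 406^160 ≡ 1 (mod 7681), since |⟨4931⟩| = 160.
406^160 mod 7681 = 1.
Since 1 = 1, 406 lies in the subgroup.

yes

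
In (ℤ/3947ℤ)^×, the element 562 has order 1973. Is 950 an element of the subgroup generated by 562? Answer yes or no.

no

950 ∈ ⟨562⟩ iff 950^1973 ≡ 1 (mod 3947), since |⟨562⟩| = 1973.
950^1973 mod 3947 = 3946.
Since 3946 ≠ 1, 950 does not lie in the subgroup.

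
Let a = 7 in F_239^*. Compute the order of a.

The order of 7 must divide p − 1 = 238 = 2 · 7 · 17.
Divisors: 1, 2, 7, 14, 17, 34, 119, 238.
Check each in increasing order: 7^1 ≡ 7;  7^2 ≡ 49;  7^7 ≡ 188;  7^14 ≡ 211;  7^17 ≡ 195;  7^34 ≡ 24;  7^119 ≡ 238;  7^238 ≡ 1.
Smallest exponent giving 1 is 238.

238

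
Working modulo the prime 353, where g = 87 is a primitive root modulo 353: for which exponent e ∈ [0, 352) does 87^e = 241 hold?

Baby-step giant-step with m = ceil(sqrt(352)) = 19.
Baby table (87^j mod 353 for j=0..18):
  0:1  1:87  2:156  3:158  4:332  5:291  6:254  7:212
  8:88  9:243  10:314  11:137  12:270  13:192  14:113  15:300
  16:331  17:204  18:98
Giant step factor: 87^(-19) ≡ 85 (mod 353).
Scan 241·85^i mod 353 for i = 0, 1, …:
  i=0: 241   i=1: 11   i=2: 229   i=3: 50
  i=4: 14   i=5: 131   i=6: 192
Match at i=6, j=13: e = 6·19 + 13 = 127.

127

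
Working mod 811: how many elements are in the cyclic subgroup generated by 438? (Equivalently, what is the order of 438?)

135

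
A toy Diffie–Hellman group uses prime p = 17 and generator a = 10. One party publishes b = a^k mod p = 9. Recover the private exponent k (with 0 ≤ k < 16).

6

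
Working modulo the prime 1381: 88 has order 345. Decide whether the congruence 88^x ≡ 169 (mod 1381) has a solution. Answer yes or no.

169 ∈ ⟨88⟩ iff 169^345 ≡ 1 (mod 1381), since |⟨88⟩| = 345.
169^345 mod 1381 = 1.
Since 1 = 1, 169 lies in the subgroup.

yes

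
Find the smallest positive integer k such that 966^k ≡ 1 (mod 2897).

2896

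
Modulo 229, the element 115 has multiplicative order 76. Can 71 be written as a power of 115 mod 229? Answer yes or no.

no

71 ∈ ⟨115⟩ iff 71^76 ≡ 1 (mod 229), since |⟨115⟩| = 76.
71^76 mod 229 = 94.
Since 94 ≠ 1, 71 does not lie in the subgroup.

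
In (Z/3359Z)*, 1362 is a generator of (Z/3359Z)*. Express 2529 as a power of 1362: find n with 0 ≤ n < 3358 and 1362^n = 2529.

2377

Baby-step giant-step with m = ceil(sqrt(3358)) = 58.
Baby table (1362^j mod 3359 for j=0..57):
  0:1  1:1362  2:876  3:667  4:1524  5:3185  6:1501  7:2090
  8:1507  9:185  10:45  11:828  12:2471  13:3143  14:1400  15:2247
  16:365  17:3357  18:635  19:1607  20:2025  21:311  22:348  23:357
  24:2538  25:345  26:2989  27:3269  28:1703  29:1776  30:432  31:559
  32:2224  33:2629  34:4  35:2089  36:145  37:2668  38:2737  39:2663
  40:2645  41:1642  42:2669  43:740  44:180  45:3312  46:3166  47:2495
  48:2241  49:2270  50:1460  51:3351  52:2540  53:3069  54:1382  55:1244
  56:1392  57:1428
Giant step factor: 1362^(-58) ≡ 2732 (mod 3359).
Scan 2529·2732^i mod 3359 for i = 0, 1, …:
  i=0: 2529   i=1: 3124   i=2: 2908   i=3: 621
  i=4: 277   i=5: 989   i=6: 1312   i=7: 331
  i=8: 721   i=9: 1398     …   i=39: 2971
  i=40: 1428
Match at i=40, j=57: n = 40·58 + 57 = 2377.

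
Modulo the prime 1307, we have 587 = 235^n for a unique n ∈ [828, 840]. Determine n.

830

Compute 235^828 mod 1307 = 215, then multiply by 235 repeatedly:
  235^828=215  235^829=859  235^830=587
Found 587 at exponent 830.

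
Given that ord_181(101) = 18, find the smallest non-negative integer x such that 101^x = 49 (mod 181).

Successive powers of 101 modulo 181:
  101^0=1  101^1=101  101^2=65  101^3=49
So 101^3 ≡ 49 (mod 181), giving x = 3.

3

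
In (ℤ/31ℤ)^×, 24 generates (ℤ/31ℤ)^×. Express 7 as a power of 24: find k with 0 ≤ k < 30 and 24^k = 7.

16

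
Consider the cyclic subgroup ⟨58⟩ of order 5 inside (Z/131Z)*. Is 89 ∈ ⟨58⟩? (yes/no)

yes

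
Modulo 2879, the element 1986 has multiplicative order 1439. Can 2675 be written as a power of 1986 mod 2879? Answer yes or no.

yes

2675 ∈ ⟨1986⟩ iff 2675^1439 ≡ 1 (mod 2879), since |⟨1986⟩| = 1439.
2675^1439 mod 2879 = 1.
Since 1 = 1, 2675 lies in the subgroup.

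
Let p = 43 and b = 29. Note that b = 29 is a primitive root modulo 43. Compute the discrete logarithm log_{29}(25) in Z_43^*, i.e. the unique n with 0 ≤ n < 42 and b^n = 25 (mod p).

34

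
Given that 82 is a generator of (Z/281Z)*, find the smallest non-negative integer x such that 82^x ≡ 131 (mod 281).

71

Baby-step giant-step with m = ceil(sqrt(280)) = 17.
Baby table (82^j mod 281 for j=0..16):
  0:1  1:82  2:261  3:46  4:119  5:204  6:149  7:135
  8:111  9:110  10:28  11:48  12:2  13:164  14:241  15:92
  16:238
Giant step factor: 82^(-17) ≡ 104 (mod 281).
Scan 131·104^i mod 281 for i = 0, 1, …:
  i=0: 131   i=1: 136   i=2: 94   i=3: 222
  i=4: 46
Match at i=4, j=3: x = 4·17 + 3 = 71.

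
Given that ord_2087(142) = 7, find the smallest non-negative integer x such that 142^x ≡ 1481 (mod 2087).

5

Successive powers of 142 modulo 2087:
  142^0=1  142^1=142  142^2=1381  142^3=2011  142^4=1730  142^5=1481
So 142^5 ≡ 1481 (mod 2087), giving x = 5.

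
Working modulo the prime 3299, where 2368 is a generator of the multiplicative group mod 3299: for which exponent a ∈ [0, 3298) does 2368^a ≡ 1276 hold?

2694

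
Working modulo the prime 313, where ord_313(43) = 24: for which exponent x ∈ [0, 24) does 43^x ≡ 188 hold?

21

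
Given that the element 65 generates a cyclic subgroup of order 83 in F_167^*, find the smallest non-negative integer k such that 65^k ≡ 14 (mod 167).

51

Baby-step giant-step with m = ceil(sqrt(83)) = 10.
Baby table (65^j mod 167 for j=0..9):
  0:1  1:65  2:50  3:77  4:162  5:9  6:84  7:116
  8:25  9:122
Giant step factor: 65^(-10) ≡ 33 (mod 167).
Scan 14·33^i mod 167 for i = 0, 1, …:
  i=0: 14   i=1: 128   i=2: 49   i=3: 114
  i=4: 88   i=5: 65
Match at i=5, j=1: k = 5·10 + 1 = 51.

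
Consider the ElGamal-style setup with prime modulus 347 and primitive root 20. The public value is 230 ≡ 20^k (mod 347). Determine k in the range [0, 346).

325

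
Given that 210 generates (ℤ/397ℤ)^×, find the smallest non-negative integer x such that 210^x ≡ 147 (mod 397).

384

Baby-step giant-step with m = ceil(sqrt(396)) = 20.
Baby table (210^j mod 397 for j=0..19):
  0:1  1:210  2:33  3:181  4:295  5:18  6:207  7:197
  8:82  9:149  10:324  11:153  12:370  13:285  14:300  15:274
  16:372  17:308  18:366  19:239
Giant step factor: 210^(-20) ≡ 26 (mod 397).
Scan 147·26^i mod 397 for i = 0, 1, …:
  i=0: 147   i=1: 249   i=2: 122   i=3: 393
  i=4: 293   i=5: 75   i=6: 362   i=7: 281
  i=8: 160   i=9: 190     …   i=18: 332
  i=19: 295
Match at i=19, j=4: x = 19·20 + 4 = 384.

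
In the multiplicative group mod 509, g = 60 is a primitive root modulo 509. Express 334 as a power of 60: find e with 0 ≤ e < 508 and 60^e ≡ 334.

93

Baby-step giant-step with m = ceil(sqrt(508)) = 23.
Baby table (60^j mod 509 for j=0..22):
  0:1  1:60  2:37  3:184  4:351  5:191  6:262  7:450
  8:23  9:362  10:342  11:160  12:438  13:321  14:427  15:170
  16:20  17:182  18:231  19:117  20:403  21:257  22:150
Giant step factor: 60^(-23) ≡ 487 (mod 509).
Scan 334·487^i mod 509 for i = 0, 1, …:
  i=0: 334   i=1: 287   i=2: 303   i=3: 460
  i=4: 60
Match at i=4, j=1: e = 4·23 + 1 = 93.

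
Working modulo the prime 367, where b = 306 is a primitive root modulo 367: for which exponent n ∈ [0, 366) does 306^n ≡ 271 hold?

Baby-step giant-step with m = ceil(sqrt(366)) = 20.
Baby table (306^j mod 367 for j=0..19):
  0:1  1:306  2:51  3:192  4:32  5:250  6:164  7:272
  8:290  9:293  10:110  11:263  12:105  13:201  14:217  15:342
  16:57  17:193  18:338  19:301
Giant step factor: 306^(-20) ≡ 100 (mod 367).
Scan 271·100^i mod 367 for i = 0, 1, …:
  i=0: 271   i=1: 309   i=2: 72   i=3: 227
  i=4: 313   i=5: 105
Match at i=5, j=12: n = 5·20 + 12 = 112.

112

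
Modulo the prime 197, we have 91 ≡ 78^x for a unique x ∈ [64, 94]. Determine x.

Compute 78^64 mod 197 = 63, then multiply by 78 repeatedly:
  78^64=63  78^65=186  78^66=127  78^67=56  78^68=34
  78^69=91
Found 91 at exponent 69.

69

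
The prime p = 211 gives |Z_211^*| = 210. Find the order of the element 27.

70

The order of 27 must divide p − 1 = 210 = 2 · 3 · 5 · 7.
Divisors: 1, 2, 3, 5, 6, 7, 10, 14, 15, 21, 30, 35, 42, 70, 105, 210.
Check each in increasing order: 27^1 ≡ 27;  27^2 ≡ 96;  27^3 ≡ 60;  27^5 ≡ 63;  27^6 ≡ 13;  27^7 ≡ 140;  27^10 ≡ 171;  27^14 ≡ 188;  27^15 ≡ 12;  27^21 ≡ 156;  27^30 ≡ 144;  27^35 ≡ 210;  27^42 ≡ 71;  27^70 ≡ 1.
Smallest exponent giving 1 is 70.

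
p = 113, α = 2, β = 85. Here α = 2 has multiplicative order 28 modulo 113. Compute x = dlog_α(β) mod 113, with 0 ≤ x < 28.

26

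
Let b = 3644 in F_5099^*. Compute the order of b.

2549

The order of 3644 must divide p − 1 = 5098 = 2 · 2549.
Divisors: 1, 2, 2549, 5098.
Check each in increasing order: 3644^1 ≡ 3644;  3644^2 ≡ 940;  3644^2549 ≡ 1.
Smallest exponent giving 1 is 2549.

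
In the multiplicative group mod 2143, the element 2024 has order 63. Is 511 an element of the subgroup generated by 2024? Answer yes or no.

511 ∈ ⟨2024⟩ iff 511^63 ≡ 1 (mod 2143), since |⟨2024⟩| = 63.
511^63 mod 2143 = 1.
Since 1 = 1, 511 lies in the subgroup.

yes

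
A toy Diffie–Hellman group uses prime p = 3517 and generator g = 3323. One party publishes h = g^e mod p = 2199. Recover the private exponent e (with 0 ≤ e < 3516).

1342

Baby-step giant-step with m = ceil(sqrt(3516)) = 60.
Baby table (3323^j mod 3517 for j=0..59):
  0:1  1:3323  2:2466  3:3425  4:263  5:1733  6:1430  7:423
  8:2346  9:2086  10:3288  11:2222  12:1523  13:3483  14:3079  15:564
  16:3128  17:1609  18:867  19:618  20:3203  21:1127  22:2933  23:752
  24:1826  25:973  26:1156  27:824  28:1926  29:2675  30:1566  31:2175
  32:90  33:125  34:369  35:2271  36:2568  37:1222  38:2088  39:2900
  40:120  41:1339  42:492  43:3028  44:3424  45:457  46:2784  47:1522
  48:160  49:613  50:656  51:2865  52:3393  53:2954  54:195  55:857
  56:2558  57:3162  58:2047  59:303
Giant step factor: 3323^(-60) ≡ 3283 (mod 3517).
Scan 2199·3283^i mod 3517 for i = 0, 1, …:
  i=0: 2199   i=1: 2433   i=2: 432   i=3: 905
  i=4: 2767   i=5: 3167   i=6: 1009   i=7: 3050
  i=8: 251   i=9: 1055     …   i=21: 2768
  i=22: 2933
Match at i=22, j=22: e = 22·60 + 22 = 1342.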